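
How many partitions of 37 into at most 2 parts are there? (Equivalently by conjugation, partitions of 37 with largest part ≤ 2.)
p(37, parts ≤ 2) = 19

Use the recurrence p(n, m) = p(n, m−1) + p(n−m, m): either the largest part is < m (count p(n, m−1)) or the largest part is exactly m (remove one copy of m, count p(n−m, m)). With p(0, ·) = 1 this gives p(37, parts ≤ 2) = 19. (By conjugating Young diagrams, this also counts partitions of 37 into at most 2 parts.)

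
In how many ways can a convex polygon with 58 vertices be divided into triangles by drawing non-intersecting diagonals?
C_56 = 6852456927844873497549658464312

These polygon triangulations are counted by the Catalan number C_n = (1/(n + 1)) · C(2n, n). For n = 56: C_56 = (1/57) · C(112, 56) = 390590044887157789360330532465784/57 = 6852456927844873497549658464312.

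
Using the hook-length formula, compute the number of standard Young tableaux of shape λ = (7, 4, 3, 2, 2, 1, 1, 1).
# SYT of shape (7, 4, 3, 2, 2, 1, 1, 1) = 838053216

Hook-length formula: f^λ = n! / Π hook(c), product over all cells c of the Young diagram. For λ = (7, 4, 3, 2, 2, 1, 1, 1), n = 21 boxes. Hook lengths by row (left-to-right, top-to-bottom): [14, 10, 7, 5, 3, 2, 1]; [10, 6, 3, 1]; [8, 4, 1]; [6, 2]; [5, 1]; [3]; [2]; [1]. Product of hooks = 60963840000. So f^λ = 21! / 60963840000 = 51090942171709440000 / 60963840000 = 838053216.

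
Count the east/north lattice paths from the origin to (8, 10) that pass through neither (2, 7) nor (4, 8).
Number of paths = 34929

Inclusion–exclusion. Total paths: C(18, 8) = 43758. Through P₁: C(9, 2)·C(9, 6) = 3024. Through P₂: C(12, 4)·C(6, 4) = 7425. Since P₁ is strictly southwest of P₂, a monotone path through both must visit P₁ then P₂; paths through both = C(9, 2)·C(3, 2)·C(6, 4) = 1620. Avoid both = 43758 − 3024 − 7425 + 1620 = 34929.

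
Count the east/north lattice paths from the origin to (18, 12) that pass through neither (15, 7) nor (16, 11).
Number of paths = 40387236

Inclusion–exclusion. Total paths: C(30, 18) = 86493225. Through P₁: C(22, 15)·C(8, 3) = 9550464. Through P₂: C(27, 16)·C(3, 2) = 39113685. Since P₁ is strictly southwest of P₂, a monotone path through both must visit P₁ then P₂; paths through both = C(22, 15)·C(5, 1)·C(3, 2) = 2558160. Avoid both = 86493225 − 9550464 − 39113685 + 2558160 = 40387236.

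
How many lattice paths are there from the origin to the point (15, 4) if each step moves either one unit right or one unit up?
Number of paths = 3876

A monotone lattice path from (0, 0) to (15, 4) consists of 15 east steps and 4 north steps in some order, so it is determined by which 15 of the 19 steps are east. The count is C(19, 15) = 3876.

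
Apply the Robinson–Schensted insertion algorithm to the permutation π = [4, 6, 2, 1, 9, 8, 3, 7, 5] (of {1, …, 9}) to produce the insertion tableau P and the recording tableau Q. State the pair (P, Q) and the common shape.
P = [1, 3, 5] / [2, 6, 7] / [4, 8] / [9];  Q = [1, 2, 5] / [3, 6, 8] / [4, 7] / [9];  common shape = (3, 3, 2, 1)

Row-insert the values π_1, π_2, … into P one at a time, bumping the leftmost entry strictly greater than the inserted value down to the next row. The recording tableau Q records, in position (i, j), the step at which that cell was added to P.
  Insert 4 (step 1): P = [4];  Q = [1]
  Insert 6 (step 2): P = [4, 6];  Q = [1, 2]
  Insert 2 (step 3): P = [2, 6] / [4];  Q = [1, 2] / [3]
  Insert 1 (step 4): P = [1, 6] / [2] / [4];  Q = [1, 2] / [3] / [4]
  Insert 9 (step 5): P = [1, 6, 9] / [2] / [4];  Q = [1, 2, 5] / [3] / [4]
  Insert 8 (step 6): P = [1, 6, 8] / [2, 9] / [4];  Q = [1, 2, 5] / [3, 6] / [4]
  Insert 3 (step 7): P = [1, 3, 8] / [2, 6] / [4, 9];  Q = [1, 2, 5] / [3, 6] / [4, 7]
  Insert 7 (step 8): P = [1, 3, 7] / [2, 6, 8] / [4, 9];  Q = [1, 2, 5] / [3, 6, 8] / [4, 7]
  Insert 5 (step 9): P = [1, 3, 5] / [2, 6, 7] / [4, 8] / [9];  Q = [1, 2, 5] / [3, 6, 8] / [4, 7] / [9]
Final shape: (3, 3, 2, 1).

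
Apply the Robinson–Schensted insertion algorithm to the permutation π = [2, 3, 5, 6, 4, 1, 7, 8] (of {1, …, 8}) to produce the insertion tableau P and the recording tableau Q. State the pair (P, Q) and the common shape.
P = [1, 3, 4, 6, 7, 8] / [2] / [5];  Q = [1, 2, 3, 4, 7, 8] / [5] / [6];  common shape = (6, 1, 1)

Row-insert the values π_1, π_2, … into P one at a time, bumping the leftmost entry strictly greater than the inserted value down to the next row. The recording tableau Q records, in position (i, j), the step at which that cell was added to P.
  Insert 2 (step 1): P = [2];  Q = [1]
  Insert 3 (step 2): P = [2, 3];  Q = [1, 2]
  Insert 5 (step 3): P = [2, 3, 5];  Q = [1, 2, 3]
  Insert 6 (step 4): P = [2, 3, 5, 6];  Q = [1, 2, 3, 4]
  Insert 4 (step 5): P = [2, 3, 4, 6] / [5];  Q = [1, 2, 3, 4] / [5]
  Insert 1 (step 6): P = [1, 3, 4, 6] / [2] / [5];  Q = [1, 2, 3, 4] / [5] / [6]
  Insert 7 (step 7): P = [1, 3, 4, 6, 7] / [2] / [5];  Q = [1, 2, 3, 4, 7] / [5] / [6]
  Insert 8 (step 8): P = [1, 3, 4, 6, 7, 8] / [2] / [5];  Q = [1, 2, 3, 4, 7, 8] / [5] / [6]
Final shape: (6, 1, 1).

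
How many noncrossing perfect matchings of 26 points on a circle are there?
C_13 = 742900

These noncrossing handshakes are counted by the Catalan number C_n = (1/(n + 1)) · C(2n, n). For n = 13: C_13 = (1/14) · C(26, 13) = 10400600/14 = 742900.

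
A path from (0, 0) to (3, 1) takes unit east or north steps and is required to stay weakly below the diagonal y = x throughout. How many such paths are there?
Number of paths = 3

By the reflection principle (André's argument), the number of monotone paths to (3, 1) with n ≤ m that never go above y = x is C(4, 3) − C(4, 4) = 4 − 1 = 3.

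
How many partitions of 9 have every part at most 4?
p(9, parts ≤ 4) = 18

Partitions of 9 with all parts ≤ 4: 4+4+1, 4+3+2, 4+3+1+1, 4+2+2+1, 4+2+1+1+1, 4+1+1+1+1+1, 3+3+3, 3+3+2+1, 3+3+1+1+1, 3+2+2+2, 3+2+2+1+1, 3+2+1+1+1+1, 3+1+1+1+1+1+1, 2+2+2+2+1, 2+2+2+1+1+1, 2+2+1+1+1+1+1, 2+1+1+1+1+1+1+1, 1+1+1+1+1+1+1+1+1. Count = 18.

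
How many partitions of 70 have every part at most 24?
p(70, parts ≤ 24) = 3552054

Use the recurrence p(n, m) = p(n, m−1) + p(n−m, m): either the largest part is < m (count p(n, m−1)) or the largest part is exactly m (remove one copy of m, count p(n−m, m)). With p(0, ·) = 1 this gives p(70, parts ≤ 24) = 3552054. (By conjugating Young diagrams, this also counts partitions of 70 into at most 24 parts.)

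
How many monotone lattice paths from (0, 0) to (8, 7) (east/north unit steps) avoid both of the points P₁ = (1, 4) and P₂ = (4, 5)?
Number of paths = 4245

Inclusion–exclusion. Total paths: C(15, 8) = 6435. Through P₁: C(5, 1)·C(10, 7) = 600. Through P₂: C(9, 4)·C(6, 4) = 1890. Since P₁ is strictly southwest of P₂, a monotone path through both must visit P₁ then P₂; paths through both = C(5, 1)·C(4, 3)·C(6, 4) = 300. Avoid both = 6435 − 600 − 1890 + 300 = 4245.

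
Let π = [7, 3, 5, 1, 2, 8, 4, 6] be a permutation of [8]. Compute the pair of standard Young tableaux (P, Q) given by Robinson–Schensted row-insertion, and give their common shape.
P = [1, 2, 4, 6] / [3, 5, 8] / [7];  Q = [1, 3, 6, 8] / [2, 5, 7] / [4];  common shape = (4, 3, 1)

Row-insert the values π_1, π_2, … into P one at a time, bumping the leftmost entry strictly greater than the inserted value down to the next row. The recording tableau Q records, in position (i, j), the step at which that cell was added to P.
  Insert 7 (step 1): P = [7];  Q = [1]
  Insert 3 (step 2): P = [3] / [7];  Q = [1] / [2]
  Insert 5 (step 3): P = [3, 5] / [7];  Q = [1, 3] / [2]
  Insert 1 (step 4): P = [1, 5] / [3] / [7];  Q = [1, 3] / [2] / [4]
  Insert 2 (step 5): P = [1, 2] / [3, 5] / [7];  Q = [1, 3] / [2, 5] / [4]
  Insert 8 (step 6): P = [1, 2, 8] / [3, 5] / [7];  Q = [1, 3, 6] / [2, 5] / [4]
  Insert 4 (step 7): P = [1, 2, 4] / [3, 5, 8] / [7];  Q = [1, 3, 6] / [2, 5, 7] / [4]
  Insert 6 (step 8): P = [1, 2, 4, 6] / [3, 5, 8] / [7];  Q = [1, 3, 6, 8] / [2, 5, 7] / [4]
Final shape: (4, 3, 1).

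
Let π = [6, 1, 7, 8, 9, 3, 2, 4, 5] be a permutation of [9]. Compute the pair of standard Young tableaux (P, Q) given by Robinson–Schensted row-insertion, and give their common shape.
P = [1, 2, 4, 5] / [3, 7, 8, 9] / [6];  Q = [1, 3, 4, 5] / [2, 6, 8, 9] / [7];  common shape = (4, 4, 1)

Row-insert the values π_1, π_2, … into P one at a time, bumping the leftmost entry strictly greater than the inserted value down to the next row. The recording tableau Q records, in position (i, j), the step at which that cell was added to P.
  Insert 6 (step 1): P = [6];  Q = [1]
  Insert 1 (step 2): P = [1] / [6];  Q = [1] / [2]
  Insert 7 (step 3): P = [1, 7] / [6];  Q = [1, 3] / [2]
  Insert 8 (step 4): P = [1, 7, 8] / [6];  Q = [1, 3, 4] / [2]
  Insert 9 (step 5): P = [1, 7, 8, 9] / [6];  Q = [1, 3, 4, 5] / [2]
  Insert 3 (step 6): P = [1, 3, 8, 9] / [6, 7];  Q = [1, 3, 4, 5] / [2, 6]
  Insert 2 (step 7): P = [1, 2, 8, 9] / [3, 7] / [6];  Q = [1, 3, 4, 5] / [2, 6] / [7]
  Insert 4 (step 8): P = [1, 2, 4, 9] / [3, 7, 8] / [6];  Q = [1, 3, 4, 5] / [2, 6, 8] / [7]
  Insert 5 (step 9): P = [1, 2, 4, 5] / [3, 7, 8, 9] / [6];  Q = [1, 3, 4, 5] / [2, 6, 8, 9] / [7]
Final shape: (4, 4, 1).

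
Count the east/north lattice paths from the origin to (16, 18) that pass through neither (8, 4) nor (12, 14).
Number of paths = 1404320930

Inclusion–exclusion. Total paths: C(34, 16) = 2203961430. Through P₁: C(12, 8)·C(22, 8) = 158286150. Through P₂: C(26, 12)·C(8, 4) = 676039000. Since P₁ is strictly southwest of P₂, a monotone path through both must visit P₁ then P₂; paths through both = C(12, 8)·C(14, 4)·C(8, 4) = 34684650. Avoid both = 2203961430 − 158286150 − 676039000 + 34684650 = 1404320930.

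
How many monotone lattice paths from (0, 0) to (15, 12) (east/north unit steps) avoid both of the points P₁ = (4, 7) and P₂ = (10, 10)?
Number of paths = 12644664

Inclusion–exclusion. Total paths: C(27, 15) = 17383860. Through P₁: C(11, 4)·C(16, 11) = 1441440. Through P₂: C(20, 10)·C(7, 5) = 3879876. Since P₁ is strictly southwest of P₂, a monotone path through both must visit P₁ then P₂; paths through both = C(11, 4)·C(9, 6)·C(7, 5) = 582120. Avoid both = 17383860 − 1441440 − 3879876 + 582120 = 12644664.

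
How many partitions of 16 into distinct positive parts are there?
q(16) = 32

List partitions of 16 into distinct parts: 16, 15+1, 14+2, 13+3, 13+2+1, 12+4, 12+3+1, 11+5, 11+4+1, 11+3+2, 10+6, 10+5+1, 10+4+2, 10+3+2+1, 9+7, 9+6+1, 9+5+2, 9+4+3, 9+4+2+1, 8+7+1, 8+6+2, 8+5+3, 8+5+2+1, 8+4+3+1, 7+6+3, 7+6+2+1, 7+5+4, 7+5+3+1, 7+4+3+2, 6+5+4+1, … (32 total). There are q(16) = 32. (Euler: this equals the number of odd-part partitions of 16.)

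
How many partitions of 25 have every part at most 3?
p(25, parts ≤ 3) = 65

Use the recurrence p(n, m) = p(n, m−1) + p(n−m, m): either the largest part is < m (count p(n, m−1)) or the largest part is exactly m (remove one copy of m, count p(n−m, m)). With p(0, ·) = 1 this gives p(25, parts ≤ 3) = 65. (By conjugating Young diagrams, this also counts partitions of 25 into at most 3 parts.)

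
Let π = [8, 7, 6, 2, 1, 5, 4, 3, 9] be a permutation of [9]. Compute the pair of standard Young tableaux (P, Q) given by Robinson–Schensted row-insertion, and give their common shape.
P = [1, 3, 9] / [2, 4] / [5] / [6] / [7] / [8];  Q = [1, 6, 9] / [2, 7] / [3] / [4] / [5] / [8];  common shape = (3, 2, 1, 1, 1, 1)

Row-insert the values π_1, π_2, … into P one at a time, bumping the leftmost entry strictly greater than the inserted value down to the next row. The recording tableau Q records, in position (i, j), the step at which that cell was added to P.
  Insert 8 (step 1): P = [8];  Q = [1]
  Insert 7 (step 2): P = [7] / [8];  Q = [1] / [2]
  Insert 6 (step 3): P = [6] / [7] / [8];  Q = [1] / [2] / [3]
  Insert 2 (step 4): P = [2] / [6] / [7] / [8];  Q = [1] / [2] / [3] / [4]
  Insert 1 (step 5): P = [1] / [2] / [6] / [7] / [8];  Q = [1] / [2] / [3] / [4] / [5]
  Insert 5 (step 6): P = [1, 5] / [2] / [6] / [7] / [8];  Q = [1, 6] / [2] / [3] / [4] / [5]
  Insert 4 (step 7): P = [1, 4] / [2, 5] / [6] / [7] / [8];  Q = [1, 6] / [2, 7] / [3] / [4] / [5]
  Insert 3 (step 8): P = [1, 3] / [2, 4] / [5] / [6] / [7] / [8];  Q = [1, 6] / [2, 7] / [3] / [4] / [5] / [8]
  Insert 9 (step 9): P = [1, 3, 9] / [2, 4] / [5] / [6] / [7] / [8];  Q = [1, 6, 9] / [2, 7] / [3] / [4] / [5] / [8]
Final shape: (3, 2, 1, 1, 1, 1).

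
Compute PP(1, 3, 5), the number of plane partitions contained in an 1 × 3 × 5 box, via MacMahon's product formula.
PP(1, 3, 5) = 56

Evaluate the triple product over i = 1..1, j = 1..3, k = 1..5. The factors are (2/1) · (3/2) · (4/3) · (5/4) · (6/5) · (3/2) · (4/3) · (5/4) · … (15 factors total). The numerators and denominators telescope so the product is an integer; carrying out the multiplication exactly gives PP(1, 3, 5) = 56.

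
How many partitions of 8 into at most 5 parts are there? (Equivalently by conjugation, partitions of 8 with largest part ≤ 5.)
p(8, parts ≤ 5) = 18

Partitions of 8 with all parts ≤ 5: 5+3, 5+2+1, 5+1+1+1, 4+4, 4+3+1, 4+2+2, 4+2+1+1, 4+1+1+1+1, 3+3+2, 3+3+1+1, 3+2+2+1, 3+2+1+1+1, 3+1+1+1+1+1, 2+2+2+2, 2+2+2+1+1, 2+2+1+1+1+1, 2+1+1+1+1+1+1, 1+1+1+1+1+1+1+1. Count = 18.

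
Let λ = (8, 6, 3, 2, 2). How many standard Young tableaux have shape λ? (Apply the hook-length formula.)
# SYT of shape (8, 6, 3, 2, 2) = 388869390

Hook-length formula: f^λ = n! / Π hook(c), product over all cells c of the Young diagram. For λ = (8, 6, 3, 2, 2), n = 21 boxes. Hook lengths by row (left-to-right, top-to-bottom): [12, 11, 8, 6, 5, 4, 2, 1]; [9, 8, 5, 3, 2, 1]; [5, 4, 1]; [3, 2]; [2, 1]. Product of hooks = 131383296000. So f^λ = 21! / 131383296000 = 51090942171709440000 / 131383296000 = 388869390.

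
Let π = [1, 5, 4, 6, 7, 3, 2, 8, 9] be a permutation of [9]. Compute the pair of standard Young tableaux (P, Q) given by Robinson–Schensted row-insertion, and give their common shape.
P = [1, 2, 6, 7, 8, 9] / [3] / [4] / [5];  Q = [1, 2, 4, 5, 8, 9] / [3] / [6] / [7];  common shape = (6, 1, 1, 1)

Row-insert the values π_1, π_2, … into P one at a time, bumping the leftmost entry strictly greater than the inserted value down to the next row. The recording tableau Q records, in position (i, j), the step at which that cell was added to P.
  Insert 1 (step 1): P = [1];  Q = [1]
  Insert 5 (step 2): P = [1, 5];  Q = [1, 2]
  Insert 4 (step 3): P = [1, 4] / [5];  Q = [1, 2] / [3]
  Insert 6 (step 4): P = [1, 4, 6] / [5];  Q = [1, 2, 4] / [3]
  Insert 7 (step 5): P = [1, 4, 6, 7] / [5];  Q = [1, 2, 4, 5] / [3]
  Insert 3 (step 6): P = [1, 3, 6, 7] / [4] / [5];  Q = [1, 2, 4, 5] / [3] / [6]
  Insert 2 (step 7): P = [1, 2, 6, 7] / [3] / [4] / [5];  Q = [1, 2, 4, 5] / [3] / [6] / [7]
  Insert 8 (step 8): P = [1, 2, 6, 7, 8] / [3] / [4] / [5];  Q = [1, 2, 4, 5, 8] / [3] / [6] / [7]
  Insert 9 (step 9): P = [1, 2, 6, 7, 8, 9] / [3] / [4] / [5];  Q = [1, 2, 4, 5, 8, 9] / [3] / [6] / [7]
Final shape: (6, 1, 1, 1).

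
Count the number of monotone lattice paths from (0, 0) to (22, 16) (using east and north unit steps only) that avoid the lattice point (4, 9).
Number of paths = 21896273930

Total paths from (0, 0) to (22, 16): C(38, 22) = 22239974430. Paths through (4, 9): (paths (0, 0) → (4, 9)) × (paths (4, 9) → (22, 16)) = C(13, 4) · C(25, 18) = 715 · 480700 = 343700500. Avoidance count = 22239974430 − 343700500 = 21896273930.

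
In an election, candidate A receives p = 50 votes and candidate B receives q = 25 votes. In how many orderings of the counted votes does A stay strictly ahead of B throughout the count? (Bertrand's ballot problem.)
Strict-lead orderings = 17529515713716297876

Total orderings of the 75 votes with 50 for A: C(75, 50) = 52588547141148893628. By the Bertrand ballot formula (Cycle Lemma / reflection principle), the number of orderings in which A is strictly ahead of B throughout is (p − q)/(p + q) · C(p + q, p) = (50 − 25)/(50 + 25) · 52588547141148893628 = 17529515713716297876.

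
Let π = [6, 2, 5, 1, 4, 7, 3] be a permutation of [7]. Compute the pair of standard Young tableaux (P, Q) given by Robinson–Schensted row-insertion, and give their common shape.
P = [1, 3, 7] / [2, 4] / [5] / [6];  Q = [1, 3, 6] / [2, 5] / [4] / [7];  common shape = (3, 2, 1, 1)

Row-insert the values π_1, π_2, … into P one at a time, bumping the leftmost entry strictly greater than the inserted value down to the next row. The recording tableau Q records, in position (i, j), the step at which that cell was added to P.
  Insert 6 (step 1): P = [6];  Q = [1]
  Insert 2 (step 2): P = [2] / [6];  Q = [1] / [2]
  Insert 5 (step 3): P = [2, 5] / [6];  Q = [1, 3] / [2]
  Insert 1 (step 4): P = [1, 5] / [2] / [6];  Q = [1, 3] / [2] / [4]
  Insert 4 (step 5): P = [1, 4] / [2, 5] / [6];  Q = [1, 3] / [2, 5] / [4]
  Insert 7 (step 6): P = [1, 4, 7] / [2, 5] / [6];  Q = [1, 3, 6] / [2, 5] / [4]
  Insert 3 (step 7): P = [1, 3, 7] / [2, 4] / [5] / [6];  Q = [1, 3, 6] / [2, 5] / [4] / [7]
Final shape: (3, 2, 1, 1).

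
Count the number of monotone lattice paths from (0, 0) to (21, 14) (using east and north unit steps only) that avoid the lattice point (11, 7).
Number of paths = 1701046248

Total paths from (0, 0) to (21, 14): C(35, 21) = 2319959400. Paths through (11, 7): (paths (0, 0) → (11, 7)) × (paths (11, 7) → (21, 14)) = C(18, 11) · C(17, 10) = 31824 · 19448 = 618913152. Avoidance count = 2319959400 − 618913152 = 1701046248.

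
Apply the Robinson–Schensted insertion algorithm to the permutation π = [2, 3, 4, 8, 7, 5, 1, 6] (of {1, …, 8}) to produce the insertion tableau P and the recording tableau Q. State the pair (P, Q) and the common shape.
P = [1, 3, 4, 5, 6] / [2] / [7] / [8];  Q = [1, 2, 3, 4, 8] / [5] / [6] / [7];  common shape = (5, 1, 1, 1)

Row-insert the values π_1, π_2, … into P one at a time, bumping the leftmost entry strictly greater than the inserted value down to the next row. The recording tableau Q records, in position (i, j), the step at which that cell was added to P.
  Insert 2 (step 1): P = [2];  Q = [1]
  Insert 3 (step 2): P = [2, 3];  Q = [1, 2]
  Insert 4 (step 3): P = [2, 3, 4];  Q = [1, 2, 3]
  Insert 8 (step 4): P = [2, 3, 4, 8];  Q = [1, 2, 3, 4]
  Insert 7 (step 5): P = [2, 3, 4, 7] / [8];  Q = [1, 2, 3, 4] / [5]
  Insert 5 (step 6): P = [2, 3, 4, 5] / [7] / [8];  Q = [1, 2, 3, 4] / [5] / [6]
  Insert 1 (step 7): P = [1, 3, 4, 5] / [2] / [7] / [8];  Q = [1, 2, 3, 4] / [5] / [6] / [7]
  Insert 6 (step 8): P = [1, 3, 4, 5, 6] / [2] / [7] / [8];  Q = [1, 2, 3, 4, 8] / [5] / [6] / [7]
Final shape: (5, 1, 1, 1).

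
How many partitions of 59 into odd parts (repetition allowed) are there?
p_odd(59) = 9792

Enumerate partitions using only odd parts via the recurrence o(n, m) = o(n, m−2) + o(n−m, m) over odd m, starting from the largest odd part ≤ n. This gives p_odd(59) = 9792. (Euler's theorem: equals the count of distinct-part partitions.)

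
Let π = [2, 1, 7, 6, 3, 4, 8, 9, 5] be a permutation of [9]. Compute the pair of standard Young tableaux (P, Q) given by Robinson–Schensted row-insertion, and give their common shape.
P = [1, 3, 4, 5, 9] / [2, 6, 8] / [7];  Q = [1, 3, 6, 7, 8] / [2, 4, 9] / [5];  common shape = (5, 3, 1)

Row-insert the values π_1, π_2, … into P one at a time, bumping the leftmost entry strictly greater than the inserted value down to the next row. The recording tableau Q records, in position (i, j), the step at which that cell was added to P.
  Insert 2 (step 1): P = [2];  Q = [1]
  Insert 1 (step 2): P = [1] / [2];  Q = [1] / [2]
  Insert 7 (step 3): P = [1, 7] / [2];  Q = [1, 3] / [2]
  Insert 6 (step 4): P = [1, 6] / [2, 7];  Q = [1, 3] / [2, 4]
  Insert 3 (step 5): P = [1, 3] / [2, 6] / [7];  Q = [1, 3] / [2, 4] / [5]
  Insert 4 (step 6): P = [1, 3, 4] / [2, 6] / [7];  Q = [1, 3, 6] / [2, 4] / [5]
  Insert 8 (step 7): P = [1, 3, 4, 8] / [2, 6] / [7];  Q = [1, 3, 6, 7] / [2, 4] / [5]
  Insert 9 (step 8): P = [1, 3, 4, 8, 9] / [2, 6] / [7];  Q = [1, 3, 6, 7, 8] / [2, 4] / [5]
  Insert 5 (step 9): P = [1, 3, 4, 5, 9] / [2, 6, 8] / [7];  Q = [1, 3, 6, 7, 8] / [2, 4, 9] / [5]
Final shape: (5, 3, 1).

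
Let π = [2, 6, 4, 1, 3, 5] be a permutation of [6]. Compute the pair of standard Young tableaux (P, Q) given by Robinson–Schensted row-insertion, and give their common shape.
P = [1, 3, 5] / [2, 4] / [6];  Q = [1, 2, 6] / [3, 5] / [4];  common shape = (3, 2, 1)

Row-insert the values π_1, π_2, … into P one at a time, bumping the leftmost entry strictly greater than the inserted value down to the next row. The recording tableau Q records, in position (i, j), the step at which that cell was added to P.
  Insert 2 (step 1): P = [2];  Q = [1]
  Insert 6 (step 2): P = [2, 6];  Q = [1, 2]
  Insert 4 (step 3): P = [2, 4] / [6];  Q = [1, 2] / [3]
  Insert 1 (step 4): P = [1, 4] / [2] / [6];  Q = [1, 2] / [3] / [4]
  Insert 3 (step 5): P = [1, 3] / [2, 4] / [6];  Q = [1, 2] / [3, 5] / [4]
  Insert 5 (step 6): P = [1, 3, 5] / [2, 4] / [6];  Q = [1, 2, 6] / [3, 5] / [4]
Final shape: (3, 2, 1).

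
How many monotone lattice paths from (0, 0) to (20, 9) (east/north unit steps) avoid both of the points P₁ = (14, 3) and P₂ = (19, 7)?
Number of paths = 7670325

Inclusion–exclusion. Total paths: C(29, 20) = 10015005. Through P₁: C(17, 14)·C(12, 6) = 628320. Through P₂: C(26, 19)·C(3, 1) = 1973400. Since P₁ is strictly southwest of P₂, a monotone path through both must visit P₁ then P₂; paths through both = C(17, 14)·C(9, 5)·C(3, 1) = 257040. Avoid both = 10015005 − 628320 − 1973400 + 257040 = 7670325.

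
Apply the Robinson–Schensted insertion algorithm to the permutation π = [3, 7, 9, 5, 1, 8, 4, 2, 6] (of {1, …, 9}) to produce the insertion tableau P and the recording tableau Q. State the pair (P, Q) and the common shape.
P = [1, 2, 6] / [3, 4, 8] / [5, 9] / [7];  Q = [1, 2, 3] / [4, 6, 9] / [5, 7] / [8];  common shape = (3, 3, 2, 1)

Row-insert the values π_1, π_2, … into P one at a time, bumping the leftmost entry strictly greater than the inserted value down to the next row. The recording tableau Q records, in position (i, j), the step at which that cell was added to P.
  Insert 3 (step 1): P = [3];  Q = [1]
  Insert 7 (step 2): P = [3, 7];  Q = [1, 2]
  Insert 9 (step 3): P = [3, 7, 9];  Q = [1, 2, 3]
  Insert 5 (step 4): P = [3, 5, 9] / [7];  Q = [1, 2, 3] / [4]
  Insert 1 (step 5): P = [1, 5, 9] / [3] / [7];  Q = [1, 2, 3] / [4] / [5]
  Insert 8 (step 6): P = [1, 5, 8] / [3, 9] / [7];  Q = [1, 2, 3] / [4, 6] / [5]
  Insert 4 (step 7): P = [1, 4, 8] / [3, 5] / [7, 9];  Q = [1, 2, 3] / [4, 6] / [5, 7]
  Insert 2 (step 8): P = [1, 2, 8] / [3, 4] / [5, 9] / [7];  Q = [1, 2, 3] / [4, 6] / [5, 7] / [8]
  Insert 6 (step 9): P = [1, 2, 6] / [3, 4, 8] / [5, 9] / [7];  Q = [1, 2, 3] / [4, 6, 9] / [5, 7] / [8]
Final shape: (3, 3, 2, 1).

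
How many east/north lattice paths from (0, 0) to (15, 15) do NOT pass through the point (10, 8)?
Number of paths = 120461184

Total paths from (0, 0) to (15, 15): C(30, 15) = 155117520. Paths through (10, 8): (paths (0, 0) → (10, 8)) × (paths (10, 8) → (15, 15)) = C(18, 10) · C(12, 5) = 43758 · 792 = 34656336. Avoidance count = 155117520 − 34656336 = 120461184.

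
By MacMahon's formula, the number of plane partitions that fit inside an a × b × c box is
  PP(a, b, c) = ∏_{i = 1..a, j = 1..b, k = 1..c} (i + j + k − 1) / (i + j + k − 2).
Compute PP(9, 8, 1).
PP(9, 8, 1) = 24310

Evaluate the triple product over i = 1..9, j = 1..8, k = 1..1. The factors are (2/1) · (3/2) · (4/3) · (5/4) · (6/5) · (7/6) · (8/7) · (9/8) · … (72 factors total). The numerators and denominators telescope so the product is an integer; carrying out the multiplication exactly gives PP(9, 8, 1) = 24310.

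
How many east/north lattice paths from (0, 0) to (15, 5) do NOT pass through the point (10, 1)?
Number of paths = 14118

Total paths from (0, 0) to (15, 5): C(20, 15) = 15504. Paths through (10, 1): (paths (0, 0) → (10, 1)) × (paths (10, 1) → (15, 5)) = C(11, 10) · C(9, 5) = 11 · 126 = 1386. Avoidance count = 15504 − 1386 = 14118.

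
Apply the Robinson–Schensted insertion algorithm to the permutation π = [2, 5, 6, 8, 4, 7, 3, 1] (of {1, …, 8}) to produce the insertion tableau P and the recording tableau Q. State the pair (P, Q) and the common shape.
P = [1, 3, 6, 7] / [2, 8] / [4] / [5];  Q = [1, 2, 3, 4] / [5, 6] / [7] / [8];  common shape = (4, 2, 1, 1)

Row-insert the values π_1, π_2, … into P one at a time, bumping the leftmost entry strictly greater than the inserted value down to the next row. The recording tableau Q records, in position (i, j), the step at which that cell was added to P.
  Insert 2 (step 1): P = [2];  Q = [1]
  Insert 5 (step 2): P = [2, 5];  Q = [1, 2]
  Insert 6 (step 3): P = [2, 5, 6];  Q = [1, 2, 3]
  Insert 8 (step 4): P = [2, 5, 6, 8];  Q = [1, 2, 3, 4]
  Insert 4 (step 5): P = [2, 4, 6, 8] / [5];  Q = [1, 2, 3, 4] / [5]
  Insert 7 (step 6): P = [2, 4, 6, 7] / [5, 8];  Q = [1, 2, 3, 4] / [5, 6]
  Insert 3 (step 7): P = [2, 3, 6, 7] / [4, 8] / [5];  Q = [1, 2, 3, 4] / [5, 6] / [7]
  Insert 1 (step 8): P = [1, 3, 6, 7] / [2, 8] / [4] / [5];  Q = [1, 2, 3, 4] / [5, 6] / [7] / [8]
Final shape: (4, 2, 1, 1).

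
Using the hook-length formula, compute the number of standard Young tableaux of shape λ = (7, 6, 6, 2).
# SYT of shape (7, 6, 6, 2) = 49884120

Hook-length formula: f^λ = n! / Π hook(c), product over all cells c of the Young diagram. For λ = (7, 6, 6, 2), n = 21 boxes. Hook lengths by row (left-to-right, top-to-bottom): [10, 9, 7, 6, 5, 4, 1]; [8, 7, 5, 4, 3, 2]; [7, 6, 4, 3, 2, 1]; [2, 1]. Product of hooks = 1024192512000. So f^λ = 21! / 1024192512000 = 51090942171709440000 / 1024192512000 = 49884120.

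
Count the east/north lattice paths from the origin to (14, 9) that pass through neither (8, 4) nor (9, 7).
Number of paths = 389840

Inclusion–exclusion. Total paths: C(23, 14) = 817190. Through P₁: C(12, 8)·C(11, 6) = 228690. Through P₂: C(16, 9)·C(7, 5) = 240240. Since P₁ is strictly southwest of P₂, a monotone path through both must visit P₁ then P₂; paths through both = C(12, 8)·C(4, 1)·C(7, 5) = 41580. Avoid both = 817190 − 228690 − 240240 + 41580 = 389840.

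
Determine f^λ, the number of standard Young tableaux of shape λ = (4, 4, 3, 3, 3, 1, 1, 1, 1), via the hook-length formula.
# SYT of shape (4, 4, 3, 3, 3, 1, 1, 1, 1) = 88179000

Hook-length formula: f^λ = n! / Π hook(c), product over all cells c of the Young diagram. For λ = (4, 4, 3, 3, 3, 1, 1, 1, 1), n = 21 boxes. Hook lengths by row (left-to-right, top-to-bottom): [12, 7, 6, 2]; [11, 6, 5, 1]; [9, 4, 3]; [8, 3, 2]; [7, 2, 1]; [4]; [3]; [2]; [1]. Product of hooks = 579400335360. So f^λ = 21! / 579400335360 = 51090942171709440000 / 579400335360 = 88179000.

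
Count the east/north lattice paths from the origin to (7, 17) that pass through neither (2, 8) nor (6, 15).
Number of paths = 137772

Inclusion–exclusion. Total paths: C(24, 7) = 346104. Through P₁: C(10, 2)·C(14, 5) = 90090. Through P₂: C(21, 6)·C(3, 1) = 162792. Since P₁ is strictly southwest of P₂, a monotone path through both must visit P₁ then P₂; paths through both = C(10, 2)·C(11, 4)·C(3, 1) = 44550. Avoid both = 346104 − 90090 − 162792 + 44550 = 137772.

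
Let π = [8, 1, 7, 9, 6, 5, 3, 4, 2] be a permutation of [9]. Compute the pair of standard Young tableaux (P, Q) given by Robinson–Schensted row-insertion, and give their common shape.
P = [1, 2, 4] / [3, 9] / [5] / [6] / [7] / [8];  Q = [1, 3, 4] / [2, 8] / [5] / [6] / [7] / [9];  common shape = (3, 2, 1, 1, 1, 1)

Row-insert the values π_1, π_2, … into P one at a time, bumping the leftmost entry strictly greater than the inserted value down to the next row. The recording tableau Q records, in position (i, j), the step at which that cell was added to P.
  Insert 8 (step 1): P = [8];  Q = [1]
  Insert 1 (step 2): P = [1] / [8];  Q = [1] / [2]
  Insert 7 (step 3): P = [1, 7] / [8];  Q = [1, 3] / [2]
  Insert 9 (step 4): P = [1, 7, 9] / [8];  Q = [1, 3, 4] / [2]
  Insert 6 (step 5): P = [1, 6, 9] / [7] / [8];  Q = [1, 3, 4] / [2] / [5]
  Insert 5 (step 6): P = [1, 5, 9] / [6] / [7] / [8];  Q = [1, 3, 4] / [2] / [5] / [6]
  Insert 3 (step 7): P = [1, 3, 9] / [5] / [6] / [7] / [8];  Q = [1, 3, 4] / [2] / [5] / [6] / [7]
  Insert 4 (step 8): P = [1, 3, 4] / [5, 9] / [6] / [7] / [8];  Q = [1, 3, 4] / [2, 8] / [5] / [6] / [7]
  Insert 2 (step 9): P = [1, 2, 4] / [3, 9] / [5] / [6] / [7] / [8];  Q = [1, 3, 4] / [2, 8] / [5] / [6] / [7] / [9]
Final shape: (3, 2, 1, 1, 1, 1).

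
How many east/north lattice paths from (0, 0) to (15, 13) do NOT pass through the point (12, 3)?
Number of paths = 37312030

Total paths from (0, 0) to (15, 13): C(28, 15) = 37442160. Paths through (12, 3): (paths (0, 0) → (12, 3)) × (paths (12, 3) → (15, 13)) = C(15, 12) · C(13, 3) = 455 · 286 = 130130. Avoidance count = 37442160 − 130130 = 37312030.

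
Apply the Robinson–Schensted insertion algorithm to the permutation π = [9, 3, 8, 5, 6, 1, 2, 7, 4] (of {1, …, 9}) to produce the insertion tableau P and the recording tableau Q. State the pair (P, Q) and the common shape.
P = [1, 2, 4, 7] / [3, 5, 6] / [8] / [9];  Q = [1, 3, 5, 8] / [2, 7, 9] / [4] / [6];  common shape = (4, 3, 1, 1)

Row-insert the values π_1, π_2, … into P one at a time, bumping the leftmost entry strictly greater than the inserted value down to the next row. The recording tableau Q records, in position (i, j), the step at which that cell was added to P.
  Insert 9 (step 1): P = [9];  Q = [1]
  Insert 3 (step 2): P = [3] / [9];  Q = [1] / [2]
  Insert 8 (step 3): P = [3, 8] / [9];  Q = [1, 3] / [2]
  Insert 5 (step 4): P = [3, 5] / [8] / [9];  Q = [1, 3] / [2] / [4]
  Insert 6 (step 5): P = [3, 5, 6] / [8] / [9];  Q = [1, 3, 5] / [2] / [4]
  Insert 1 (step 6): P = [1, 5, 6] / [3] / [8] / [9];  Q = [1, 3, 5] / [2] / [4] / [6]
  Insert 2 (step 7): P = [1, 2, 6] / [3, 5] / [8] / [9];  Q = [1, 3, 5] / [2, 7] / [4] / [6]
  Insert 7 (step 8): P = [1, 2, 6, 7] / [3, 5] / [8] / [9];  Q = [1, 3, 5, 8] / [2, 7] / [4] / [6]
  Insert 4 (step 9): P = [1, 2, 4, 7] / [3, 5, 6] / [8] / [9];  Q = [1, 3, 5, 8] / [2, 7, 9] / [4] / [6]
Final shape: (4, 3, 1, 1).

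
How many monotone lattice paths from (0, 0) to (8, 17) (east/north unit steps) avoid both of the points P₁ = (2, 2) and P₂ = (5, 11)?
Number of paths = 499959

Inclusion–exclusion. Total paths: C(25, 8) = 1081575. Through P₁: C(4, 2)·C(21, 6) = 325584. Through P₂: C(16, 5)·C(9, 3) = 366912. Since P₁ is strictly southwest of P₂, a monotone path through both must visit P₁ then P₂; paths through both = C(4, 2)·C(12, 3)·C(9, 3) = 110880. Avoid both = 1081575 − 325584 − 366912 + 110880 = 499959.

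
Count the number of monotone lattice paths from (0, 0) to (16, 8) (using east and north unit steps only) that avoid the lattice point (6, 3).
Number of paths = 483219

Total paths from (0, 0) to (16, 8): C(24, 16) = 735471. Paths through (6, 3): (paths (0, 0) → (6, 3)) × (paths (6, 3) → (16, 8)) = C(9, 6) · C(15, 10) = 84 · 3003 = 252252. Avoidance count = 735471 − 252252 = 483219.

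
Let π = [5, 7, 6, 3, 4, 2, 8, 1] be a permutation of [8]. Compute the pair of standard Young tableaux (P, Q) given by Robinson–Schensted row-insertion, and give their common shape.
P = [1, 4, 8] / [2, 6] / [3] / [5] / [7];  Q = [1, 2, 7] / [3, 5] / [4] / [6] / [8];  common shape = (3, 2, 1, 1, 1)

Row-insert the values π_1, π_2, … into P one at a time, bumping the leftmost entry strictly greater than the inserted value down to the next row. The recording tableau Q records, in position (i, j), the step at which that cell was added to P.
  Insert 5 (step 1): P = [5];  Q = [1]
  Insert 7 (step 2): P = [5, 7];  Q = [1, 2]
  Insert 6 (step 3): P = [5, 6] / [7];  Q = [1, 2] / [3]
  Insert 3 (step 4): P = [3, 6] / [5] / [7];  Q = [1, 2] / [3] / [4]
  Insert 4 (step 5): P = [3, 4] / [5, 6] / [7];  Q = [1, 2] / [3, 5] / [4]
  Insert 2 (step 6): P = [2, 4] / [3, 6] / [5] / [7];  Q = [1, 2] / [3, 5] / [4] / [6]
  Insert 8 (step 7): P = [2, 4, 8] / [3, 6] / [5] / [7];  Q = [1, 2, 7] / [3, 5] / [4] / [6]
  Insert 1 (step 8): P = [1, 4, 8] / [2, 6] / [3] / [5] / [7];  Q = [1, 2, 7] / [3, 5] / [4] / [6] / [8]
Final shape: (3, 2, 1, 1, 1).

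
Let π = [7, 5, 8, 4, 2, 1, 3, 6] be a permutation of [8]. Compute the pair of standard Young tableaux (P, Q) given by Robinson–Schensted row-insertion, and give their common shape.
P = [1, 3, 6] / [2, 8] / [4] / [5] / [7];  Q = [1, 3, 8] / [2, 7] / [4] / [5] / [6];  common shape = (3, 2, 1, 1, 1)

Row-insert the values π_1, π_2, … into P one at a time, bumping the leftmost entry strictly greater than the inserted value down to the next row. The recording tableau Q records, in position (i, j), the step at which that cell was added to P.
  Insert 7 (step 1): P = [7];  Q = [1]
  Insert 5 (step 2): P = [5] / [7];  Q = [1] / [2]
  Insert 8 (step 3): P = [5, 8] / [7];  Q = [1, 3] / [2]
  Insert 4 (step 4): P = [4, 8] / [5] / [7];  Q = [1, 3] / [2] / [4]
  Insert 2 (step 5): P = [2, 8] / [4] / [5] / [7];  Q = [1, 3] / [2] / [4] / [5]
  Insert 1 (step 6): P = [1, 8] / [2] / [4] / [5] / [7];  Q = [1, 3] / [2] / [4] / [5] / [6]
  Insert 3 (step 7): P = [1, 3] / [2, 8] / [4] / [5] / [7];  Q = [1, 3] / [2, 7] / [4] / [5] / [6]
  Insert 6 (step 8): P = [1, 3, 6] / [2, 8] / [4] / [5] / [7];  Q = [1, 3, 8] / [2, 7] / [4] / [5] / [6]
Final shape: (3, 2, 1, 1, 1).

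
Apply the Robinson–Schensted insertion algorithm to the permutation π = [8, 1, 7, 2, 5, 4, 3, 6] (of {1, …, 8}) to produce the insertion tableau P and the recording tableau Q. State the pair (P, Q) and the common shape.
P = [1, 2, 3, 6] / [4] / [5] / [7] / [8];  Q = [1, 3, 5, 8] / [2] / [4] / [6] / [7];  common shape = (4, 1, 1, 1, 1)

Row-insert the values π_1, π_2, … into P one at a time, bumping the leftmost entry strictly greater than the inserted value down to the next row. The recording tableau Q records, in position (i, j), the step at which that cell was added to P.
  Insert 8 (step 1): P = [8];  Q = [1]
  Insert 1 (step 2): P = [1] / [8];  Q = [1] / [2]
  Insert 7 (step 3): P = [1, 7] / [8];  Q = [1, 3] / [2]
  Insert 2 (step 4): P = [1, 2] / [7] / [8];  Q = [1, 3] / [2] / [4]
  Insert 5 (step 5): P = [1, 2, 5] / [7] / [8];  Q = [1, 3, 5] / [2] / [4]
  Insert 4 (step 6): P = [1, 2, 4] / [5] / [7] / [8];  Q = [1, 3, 5] / [2] / [4] / [6]
  Insert 3 (step 7): P = [1, 2, 3] / [4] / [5] / [7] / [8];  Q = [1, 3, 5] / [2] / [4] / [6] / [7]
  Insert 6 (step 8): P = [1, 2, 3, 6] / [4] / [5] / [7] / [8];  Q = [1, 3, 5, 8] / [2] / [4] / [6] / [7]
Final shape: (4, 1, 1, 1, 1).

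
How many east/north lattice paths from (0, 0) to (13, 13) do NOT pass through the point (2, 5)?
Number of paths = 8813378

Total paths from (0, 0) to (13, 13): C(26, 13) = 10400600. Paths through (2, 5): (paths (0, 0) → (2, 5)) × (paths (2, 5) → (13, 13)) = C(7, 2) · C(19, 11) = 21 · 75582 = 1587222. Avoidance count = 10400600 − 1587222 = 8813378.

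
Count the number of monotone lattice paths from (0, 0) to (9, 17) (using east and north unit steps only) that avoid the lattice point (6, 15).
Number of paths = 2581910

Total paths from (0, 0) to (9, 17): C(26, 9) = 3124550. Paths through (6, 15): (paths (0, 0) → (6, 15)) × (paths (6, 15) → (9, 17)) = C(21, 6) · C(5, 3) = 54264 · 10 = 542640. Avoidance count = 3124550 − 542640 = 2581910.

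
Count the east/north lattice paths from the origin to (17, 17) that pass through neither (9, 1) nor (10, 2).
Number of paths = 2318406486

Inclusion–exclusion. Total paths: C(34, 17) = 2333606220. Through P₁: C(10, 9)·C(24, 8) = 7354710. Through P₂: C(12, 10)·C(22, 7) = 11255904. Since P₁ is strictly southwest of P₂, a monotone path through both must visit P₁ then P₂; paths through both = C(10, 9)·C(2, 1)·C(22, 7) = 3410880. Avoid both = 2333606220 − 7354710 − 11255904 + 3410880 = 2318406486.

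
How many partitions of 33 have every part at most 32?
p(33, parts ≤ 32) = 10142

Use the recurrence p(n, m) = p(n, m−1) + p(n−m, m): either the largest part is < m (count p(n, m−1)) or the largest part is exactly m (remove one copy of m, count p(n−m, m)). With p(0, ·) = 1 this gives p(33, parts ≤ 32) = 10142. (By conjugating Young diagrams, this also counts partitions of 33 into at most 32 parts.)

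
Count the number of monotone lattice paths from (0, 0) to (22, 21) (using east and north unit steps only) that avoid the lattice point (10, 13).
Number of paths = 907931487840

Total paths from (0, 0) to (22, 21): C(43, 22) = 1052049481860. Paths through (10, 13): (paths (0, 0) → (10, 13)) × (paths (10, 13) → (22, 21)) = C(23, 10) · C(20, 12) = 1144066 · 125970 = 144117994020. Avoidance count = 1052049481860 − 144117994020 = 907931487840.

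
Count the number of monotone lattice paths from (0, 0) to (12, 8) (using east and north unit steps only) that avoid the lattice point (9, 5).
Number of paths = 85930

Total paths from (0, 0) to (12, 8): C(20, 12) = 125970. Paths through (9, 5): (paths (0, 0) → (9, 5)) × (paths (9, 5) → (12, 8)) = C(14, 9) · C(6, 3) = 2002 · 20 = 40040. Avoidance count = 125970 − 40040 = 85930.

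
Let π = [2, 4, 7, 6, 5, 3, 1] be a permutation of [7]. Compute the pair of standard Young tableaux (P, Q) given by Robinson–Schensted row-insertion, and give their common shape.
P = [1, 3, 5] / [2] / [4] / [6] / [7];  Q = [1, 2, 3] / [4] / [5] / [6] / [7];  common shape = (3, 1, 1, 1, 1)

Row-insert the values π_1, π_2, … into P one at a time, bumping the leftmost entry strictly greater than the inserted value down to the next row. The recording tableau Q records, in position (i, j), the step at which that cell was added to P.
  Insert 2 (step 1): P = [2];  Q = [1]
  Insert 4 (step 2): P = [2, 4];  Q = [1, 2]
  Insert 7 (step 3): P = [2, 4, 7];  Q = [1, 2, 3]
  Insert 6 (step 4): P = [2, 4, 6] / [7];  Q = [1, 2, 3] / [4]
  Insert 5 (step 5): P = [2, 4, 5] / [6] / [7];  Q = [1, 2, 3] / [4] / [5]
  Insert 3 (step 6): P = [2, 3, 5] / [4] / [6] / [7];  Q = [1, 2, 3] / [4] / [5] / [6]
  Insert 1 (step 7): P = [1, 3, 5] / [2] / [4] / [6] / [7];  Q = [1, 2, 3] / [4] / [5] / [6] / [7]
Final shape: (3, 1, 1, 1, 1).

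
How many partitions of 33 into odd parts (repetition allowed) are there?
p_odd(33) = 448

Enumerate partitions using only odd parts via the recurrence o(n, m) = o(n, m−2) + o(n−m, m) over odd m, starting from the largest odd part ≤ n. This gives p_odd(33) = 448. (Euler's theorem: equals the count of distinct-part partitions.)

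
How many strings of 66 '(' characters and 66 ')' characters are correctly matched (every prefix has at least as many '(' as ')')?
C_66 = 5632681584560312734993915705849145100

These balanced parentheses are counted by the Catalan number C_n = (1/(n + 1)) · C(2n, n). For n = 66: C_66 = (1/67) · C(132, 66) = 377389666165540953244592352291892721700/67 = 5632681584560312734993915705849145100.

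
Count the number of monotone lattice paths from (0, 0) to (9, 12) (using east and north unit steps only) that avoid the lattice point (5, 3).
Number of paths = 253890

Total paths from (0, 0) to (9, 12): C(21, 9) = 293930. Paths through (5, 3): (paths (0, 0) → (5, 3)) × (paths (5, 3) → (9, 12)) = C(8, 5) · C(13, 4) = 56 · 715 = 40040. Avoidance count = 293930 − 40040 = 253890.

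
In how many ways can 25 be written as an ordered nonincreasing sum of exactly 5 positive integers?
p(25, 5 parts) = 192

Partitions of n into exactly k parts are in bijection with partitions of n − k into at most k parts (subtract 1 from each part). So p(25, exactly 5) = p(20, parts ≤ 5). Computing via the recurrence p(m, j) = p(m, j−1) + p(m−j, j) gives 192.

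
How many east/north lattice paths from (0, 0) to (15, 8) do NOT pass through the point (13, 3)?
Number of paths = 478554

Total paths from (0, 0) to (15, 8): C(23, 15) = 490314. Paths through (13, 3): (paths (0, 0) → (13, 3)) × (paths (13, 3) → (15, 8)) = C(16, 13) · C(7, 2) = 560 · 21 = 11760. Avoidance count = 490314 − 11760 = 478554.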